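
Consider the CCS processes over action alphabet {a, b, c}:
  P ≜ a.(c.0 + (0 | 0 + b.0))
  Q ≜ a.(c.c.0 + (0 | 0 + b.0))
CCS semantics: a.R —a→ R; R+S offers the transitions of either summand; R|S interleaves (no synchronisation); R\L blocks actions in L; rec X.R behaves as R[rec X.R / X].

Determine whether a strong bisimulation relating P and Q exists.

LTS(P): 3 reachable states
  s0 = a.(c.0 + (0 | 0 + b.0)) | --a--▸ s1
  s1 = c.0 + (0 | 0 + b.0) | --b--▸ s2, --c--▸ s2
  s2 = 0 | (no moves)
LTS(Q): 4 reachable states
  t0 = a.(c.c.0 + (0 | 0 + b.0)) | --a--▸ t1
  t1 = c.c.0 + (0 | 0 + b.0) | --b--▸ t2, --c--▸ t3
  t2 = 0 | (no moves)
  t3 = c.0 | --c--▸ t2
Bisimilarity quotient blocks:
  B0 = {s0}
  B1 = {s1}
  B2 = {s2, t2}
  B3 = {t0}
  B4 = {t1}
  B5 = {t3}
s0 ∈ B0, t0 ∈ B3 → different blocks

P ≁ Q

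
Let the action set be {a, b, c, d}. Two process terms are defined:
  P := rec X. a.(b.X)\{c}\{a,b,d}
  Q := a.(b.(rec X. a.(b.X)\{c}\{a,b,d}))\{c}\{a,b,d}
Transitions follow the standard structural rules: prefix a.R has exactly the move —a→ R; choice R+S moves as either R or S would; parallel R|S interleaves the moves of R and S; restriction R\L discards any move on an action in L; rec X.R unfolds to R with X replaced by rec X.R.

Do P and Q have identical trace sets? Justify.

trace-equivalent

Reachable graph of P (2 states):
  p0 = rec X. a.(b.X)\{c}\{a,b,d} :: —a→ p1
  p1 = (b.(rec X. a.(b.X)\{c}\{a,b,d}))\{c}\{a,b,d} :: ∅
Reachable graph of Q (2 states):
  q0 = a.(b.(rec X. a.(b.X)\{c}\{a,b,d}))\{c}\{a,b,d} :: —a→ q1
  q1 = (b.(rec X. a.(b.X)\{c}\{a,b,d}))\{c}\{a,b,d} :: ∅
Partition-refinement fixed point:
  B0 = {p0, q0}
  B1 = {p1, q1}
p0 ∈ B0, q0 ∈ B0 → same block
Bisimilar ⇒ trace-equivalent.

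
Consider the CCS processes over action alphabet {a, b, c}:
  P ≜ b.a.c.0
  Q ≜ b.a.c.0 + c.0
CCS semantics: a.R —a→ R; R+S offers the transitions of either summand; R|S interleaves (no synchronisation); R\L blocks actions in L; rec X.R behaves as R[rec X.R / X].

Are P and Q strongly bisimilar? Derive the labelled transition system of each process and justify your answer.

P's transition system — 4 states:
  u0 = b.a.c.0 | -b-> u1
  u1 = a.c.0 | -a-> u2
  u2 = c.0 | -c-> u3
  u3 = 0 | stopped
Q's transition system — 4 states:
  v0 = b.a.c.0 + c.0 | -b-> v1, -c-> v2
  v1 = a.c.0 | -a-> v3
  v2 = 0 | stopped
  v3 = c.0 | -c-> v2
Bisimilarity quotient blocks:
  B0 = {u0}
  B1 = {u1, v1}
  B2 = {u2, v3}
  B3 = {u3, v2}
  B4 = {v0}
u0 ∈ B0, v0 ∈ B4 → different blocks

P ≁ Q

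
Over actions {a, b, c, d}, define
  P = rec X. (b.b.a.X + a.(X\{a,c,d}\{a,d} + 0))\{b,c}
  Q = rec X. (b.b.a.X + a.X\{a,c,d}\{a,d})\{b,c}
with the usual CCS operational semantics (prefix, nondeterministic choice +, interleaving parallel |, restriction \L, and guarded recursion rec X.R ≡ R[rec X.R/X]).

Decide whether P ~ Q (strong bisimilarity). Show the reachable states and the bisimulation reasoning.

Reachable graph of P (2 states):
  m0 = rec X. (b.b.a.X + a.(X\{a,c,d}\{a,d} + 0))\{b,c} → =a=> m1
  m1 = ((rec X. (b.b.a.X + a.(X\{a,c,d}\{a,d} + 0))\{b,c})\{a,c,d}\{a,d} + 0)\{b,c} → stopped
Reachable graph of Q (2 states):
  n0 = rec X. (b.b.a.X + a.X\{a,c,d}\{a,d})\{b,c} → =a=> n1
  n1 = (rec X. (b.b.a.X + a.X\{a,c,d}\{a,d})\{b,c})\{a,c,d}\{a,d}\{b,c} → stopped
Coarsest stable partition (strong bisimilarity classes):
  B0 = {m0, n0}
  B1 = {m1, n1}
m0 ∈ B0, n0 ∈ B0 → same block

P ~ Q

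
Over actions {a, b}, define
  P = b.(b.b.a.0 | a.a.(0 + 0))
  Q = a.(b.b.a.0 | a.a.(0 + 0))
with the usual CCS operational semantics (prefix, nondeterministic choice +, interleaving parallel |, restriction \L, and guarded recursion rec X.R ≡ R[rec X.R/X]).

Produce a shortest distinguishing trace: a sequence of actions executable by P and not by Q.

b

P's transition system — 13 states:
  s0 = b.(b.b.a.0 | a.a.(0 + 0)) | -b-> s1
  s1 = b.b.a.0 | a.a.(0 + 0) | -a-> s2, -b-> s3
  s2 = b.b.a.0 | a.(0 + 0) | -a-> s4, -b-> s5
  s3 = b.a.0 | a.a.(0 + 0) | -a-> s5, -b-> s6
  s4 = b.b.a.0 | (0 + 0) | -b-> s7
  s5 = b.a.0 | a.(0 + 0) | -a-> s7, -b-> s8
  s6 = a.0 | a.a.(0 + 0) | -a-> s8, -a-> s9
  s7 = b.a.0 | (0 + 0) | -b-> s10
  s8 = a.0 | a.(0 + 0) | -a-> s10, -a-> s11
  s9 = 0 | a.a.(0 + 0) | -a-> s11
  s10 = a.0 | (0 + 0) | -a-> s12
  s11 = 0 | a.(0 + 0) | -a-> s12
  s12 = 0 | (0 + 0) | stopped
Q's transition system — 13 states:
  t0 = a.(b.b.a.0 | a.a.(0 + 0)) | -a-> t1
  t1 = b.b.a.0 | a.a.(0 + 0) | -a-> t2, -b-> t3
  t2 = b.b.a.0 | a.(0 + 0) | -a-> t4, -b-> t5
  t3 = b.a.0 | a.a.(0 + 0) | -a-> t5, -b-> t6
  t4 = b.b.a.0 | (0 + 0) | -b-> t7
  t5 = b.a.0 | a.(0 + 0) | -a-> t7, -b-> t8
  t6 = a.0 | a.a.(0 + 0) | -a-> t8, -a-> t9
  t7 = b.a.0 | (0 + 0) | -b-> t10
  t8 = a.0 | a.(0 + 0) | -a-> t10, -a-> t11
  t9 = 0 | a.a.(0 + 0) | -a-> t11
  t10 = a.0 | (0 + 0) | -a-> t12
  t11 = 0 | a.(0 + 0) | -a-> t12
  t12 = 0 | (0 + 0) | stopped
Trace ⟨b⟩ through P, begin at {s0}:
  after b @ step 1: {s1}
  P completes σ.
Trace ⟨b⟩ through Q, begin at {t0}:
  after b @ step 1: ∅ (Q stuck)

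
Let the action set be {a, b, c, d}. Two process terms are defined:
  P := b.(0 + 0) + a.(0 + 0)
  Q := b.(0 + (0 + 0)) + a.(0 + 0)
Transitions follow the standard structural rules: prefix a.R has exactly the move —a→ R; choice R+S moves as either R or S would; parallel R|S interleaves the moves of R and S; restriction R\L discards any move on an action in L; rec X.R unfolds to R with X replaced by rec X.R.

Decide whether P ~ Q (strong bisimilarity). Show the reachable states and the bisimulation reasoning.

Reachable graph of P (2 states):
  m0 = b.(0 + 0) + a.(0 + 0) ⊢ -a-> m1, -b-> m1
  m1 = 0 + 0 ⊢ (no moves)
Reachable graph of Q (3 states):
  n0 = b.(0 + (0 + 0)) + a.(0 + 0) ⊢ -a-> n1, -b-> n2
  n1 = 0 + 0 ⊢ (no moves)
  n2 = 0 + (0 + 0) ⊢ (no moves)
Bisimilarity quotient blocks:
  B0 = {m0, n0}
  B1 = {m1, n1, n2}
m0 ∈ B0, n0 ∈ B0 → same block

YES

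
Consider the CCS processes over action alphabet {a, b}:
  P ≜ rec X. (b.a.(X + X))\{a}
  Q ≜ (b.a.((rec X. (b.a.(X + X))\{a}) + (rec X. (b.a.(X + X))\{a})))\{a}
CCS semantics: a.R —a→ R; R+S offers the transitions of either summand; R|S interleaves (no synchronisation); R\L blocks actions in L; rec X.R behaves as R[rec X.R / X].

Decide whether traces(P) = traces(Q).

trace-equivalent

P's transition system — 2 states:
  u0 = rec X. (b.a.(X + X))\{a} → ··b··> u1
  u1 = (a.((rec X. (b.a.(X + X))\{a}) + (rec X. (b.a.(X + X))\{a})))\{a} → ∅
Q's transition system — 2 states:
  v0 = (b.a.((rec X. (b.a.(X + X))\{a}) + (rec X. (b.a.(X + X))\{a})))\{a} → ··b··> v1
  v1 = (a.((rec X. (b.a.(X + X))\{a}) + (rec X. (b.a.(X + X))\{a})))\{a} → ∅
Partition-refinement fixed point:
  B0 = {u0, v0}
  B1 = {u1, v1}
u0 ∈ B0, v0 ∈ B0 → same block
Bisimilar ⇒ trace-equivalent.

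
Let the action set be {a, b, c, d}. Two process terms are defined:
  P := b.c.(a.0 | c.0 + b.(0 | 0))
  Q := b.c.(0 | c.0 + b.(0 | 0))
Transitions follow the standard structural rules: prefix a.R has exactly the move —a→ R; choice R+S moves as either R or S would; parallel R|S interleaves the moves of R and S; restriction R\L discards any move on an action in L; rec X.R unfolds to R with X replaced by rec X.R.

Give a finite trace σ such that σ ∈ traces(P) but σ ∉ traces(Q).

bca

Reachable graph of P (6 states):
  s0 = b.c.(a.0 | c.0 + b.(0 | 0)) | -b-> s1
  s1 = c.(a.0 | c.0 + b.(0 | 0)) | -c-> s2
  s2 = a.0 | c.0 + b.(0 | 0) | -a-> s3, -b-> s4, -c-> s5
  s3 = 0 | c.0 | -c-> s4
  s4 = 0 | 0 | deadlocked
  s5 = a.0 | 0 | -a-> s4
Reachable graph of Q (4 states):
  t0 = b.c.(0 | c.0 + b.(0 | 0)) | -b-> t1
  t1 = c.(0 | c.0 + b.(0 | 0)) | -c-> t2
  t2 = 0 | c.0 + b.(0 | 0) | -b-> t3, -c-> t3
  t3 = 0 | 0 | deadlocked
Trace ⟨bca⟩ through P, begin at {s0}:
  step 1 (b): {s1}
  step 2 (c): {s2}
  step 3 (a): {s3}
  — P admits the full trace.
Trace ⟨bca⟩ through Q, begin at {t0}:
  step 1 (b): {t1}
  step 2 (c): {t2}
  step 3 (a): ∅  — Q cannot continue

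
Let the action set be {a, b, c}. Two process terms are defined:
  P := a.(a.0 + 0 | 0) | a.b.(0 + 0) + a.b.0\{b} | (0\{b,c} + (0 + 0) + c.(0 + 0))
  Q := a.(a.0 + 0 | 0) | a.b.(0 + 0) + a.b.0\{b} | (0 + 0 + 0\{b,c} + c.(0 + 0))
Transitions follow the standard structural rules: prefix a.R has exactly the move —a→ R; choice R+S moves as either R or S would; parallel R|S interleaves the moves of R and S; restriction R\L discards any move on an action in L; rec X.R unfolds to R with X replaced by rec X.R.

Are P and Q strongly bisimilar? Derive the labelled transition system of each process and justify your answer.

LTS(P): 14 reachable states
  p0 = a.(a.0 + 0 | 0) | a.b.(0 + 0) + a.b.0\{b} | (0\{b,c} + (0 + 0) + c.(0 + 0)) :: -a-> p1, -a-> p2, -a-> p3, -c-> p4
  p1 = (a.0 + 0 | 0) | a.b.(0 + 0) :: -a-> p5, -a-> p6
  p2 = a.(a.0 + 0 | 0) | b.(0 + 0) :: -a-> p5, -b-> p7
  p3 = b.0\{b} | (0\{b,c} + (0 + 0) + c.(0 + 0)) :: -b-> p8, -c-> p9
  p4 = a.b.0\{b} | (0 + 0) :: -a-> p9
  p5 = (a.0 + 0 | 0) | b.(0 + 0) :: -a-> p10, -b-> p11
  p6 = 0 | a.b.(0 + 0) :: -a-> p10
  p7 = a.(a.0 + 0 | 0) | (0 + 0) :: -a-> p11
  p8 = 0\{b} | (0\{b,c} + (0 + 0) + c.(0 + 0)) :: -c-> p12
  p9 = b.0\{b} | (0 + 0) :: -b-> p12
  p10 = 0 | b.(0 + 0) :: -b-> p13
  p11 = (a.0 + 0 | 0) | (0 + 0) :: -a-> p13
  p12 = 0\{b} | (0 + 0) :: stopped
  p13 = 0 | (0 + 0) :: stopped
LTS(Q): 14 reachable states
  q0 = a.(a.0 + 0 | 0) | a.b.(0 + 0) + a.b.0\{b} | (0 + 0 + 0\{b,c} + c.(0 + 0)) :: -a-> q1, -a-> q2, -a-> q3, -c-> q4
  q1 = (a.0 + 0 | 0) | a.b.(0 + 0) :: -a-> q5, -a-> q6
  q2 = a.(a.0 + 0 | 0) | b.(0 + 0) :: -a-> q5, -b-> q7
  q3 = b.0\{b} | (0 + 0 + 0\{b,c} + c.(0 + 0)) :: -b-> q8, -c-> q9
  q4 = a.b.0\{b} | (0 + 0) :: -a-> q9
  q5 = (a.0 + 0 | 0) | b.(0 + 0) :: -a-> q10, -b-> q11
  q6 = 0 | a.b.(0 + 0) :: -a-> q10
  q7 = a.(a.0 + 0 | 0) | (0 + 0) :: -a-> q11
  q8 = 0\{b} | (0 + 0 + 0\{b,c} + c.(0 + 0)) :: -c-> q12
  q9 = b.0\{b} | (0 + 0) :: -b-> q12
  q10 = 0 | b.(0 + 0) :: -b-> q13
  q11 = (a.0 + 0 | 0) | (0 + 0) :: -a-> q13
  q12 = 0\{b} | (0 + 0) :: stopped
  q13 = 0 | (0 + 0) :: stopped
Coarsest stable partition (strong bisimilarity classes):
  B0 = {p0, q0}
  B1 = {p4, p6, q4, q6}
  B2 = {p10, p9, q10, q9}
  B3 = {p12, p13, q12, q13}
  B4 = {p2, q2}
  B5 = {p7, q7}
  B6 = {p11, q11}
  B7 = {p5, q5}
  B8 = {p3, q3}
  B9 = {p8, q8}
  B10 = {p1, q1}
p0 ∈ B0, q0 ∈ B0 → same block

YES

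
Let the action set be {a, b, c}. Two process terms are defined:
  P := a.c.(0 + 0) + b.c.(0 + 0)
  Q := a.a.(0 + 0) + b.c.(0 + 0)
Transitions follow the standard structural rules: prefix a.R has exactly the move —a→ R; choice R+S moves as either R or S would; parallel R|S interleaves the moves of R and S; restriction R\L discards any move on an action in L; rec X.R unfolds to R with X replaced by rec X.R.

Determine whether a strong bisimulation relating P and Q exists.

NO

Reachable graph of P (3 states):
  m0 = a.c.(0 + 0) + b.c.(0 + 0) :: ··a··> m1, ··b··> m1
  m1 = c.(0 + 0) :: ··c··> m2
  m2 = 0 + 0 :: (no moves)
Reachable graph of Q (4 states):
  n0 = a.a.(0 + 0) + b.c.(0 + 0) :: ··a··> n1, ··b··> n2
  n1 = a.(0 + 0) :: ··a··> n3
  n2 = c.(0 + 0) :: ··c··> n3
  n3 = 0 + 0 :: (no moves)
Coarsest stable partition (strong bisimilarity classes):
  B0 = {m0}
  B1 = {m1, n2}
  B2 = {m2, n3}
  B3 = {n0}
  B4 = {n1}
m0 ∈ B0, n0 ∈ B3 → different blocks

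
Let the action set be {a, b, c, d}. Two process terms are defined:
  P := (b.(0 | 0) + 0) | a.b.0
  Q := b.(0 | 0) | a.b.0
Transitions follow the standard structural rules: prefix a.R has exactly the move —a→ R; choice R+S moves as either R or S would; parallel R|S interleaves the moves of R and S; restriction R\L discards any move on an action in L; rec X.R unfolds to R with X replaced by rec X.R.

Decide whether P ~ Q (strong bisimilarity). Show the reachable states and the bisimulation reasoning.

P's transition system — 6 states:
  m0 = (b.(0 | 0) + 0) | a.b.0 | ··a··> m1, ··b··> m2
  m1 = (b.(0 | 0) + 0) | b.0 | ··b··> m3, ··b··> m4
  m2 = 0 | 0 | a.b.0 | ··a··> m4
  m3 = (b.(0 | 0) + 0) | 0 | ··b··> m5
  m4 = 0 | 0 | b.0 | ··b··> m5
  m5 = 0 | 0 | 0 | (no moves)
Q's transition system — 6 states:
  n0 = b.(0 | 0) | a.b.0 | ··a··> n1, ··b··> n2
  n1 = b.(0 | 0) | b.0 | ··b··> n3, ··b··> n4
  n2 = 0 | 0 | a.b.0 | ··a··> n3
  n3 = 0 | 0 | b.0 | ··b··> n5
  n4 = b.(0 | 0) | 0 | ··b··> n5
  n5 = 0 | 0 | 0 | (no moves)
Partition-refinement fixed point:
  B0 = {m0, n0}
  B1 = {m2, n2}
  B2 = {m3, m4, n3, n4}
  B3 = {m5, n5}
  B4 = {m1, n1}
m0 ∈ B0, n0 ∈ B0 → same block

bisimilar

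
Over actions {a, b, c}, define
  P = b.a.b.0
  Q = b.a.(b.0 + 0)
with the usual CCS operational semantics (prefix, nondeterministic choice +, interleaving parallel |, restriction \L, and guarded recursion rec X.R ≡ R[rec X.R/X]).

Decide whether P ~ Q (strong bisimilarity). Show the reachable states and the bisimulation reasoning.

bisimilar

Reachable graph of P (4 states):
  u0 = b.a.b.0 | --b--▸ u1
  u1 = a.b.0 | --a--▸ u2
  u2 = b.0 | --b--▸ u3
  u3 = 0 | ·
Reachable graph of Q (4 states):
  v0 = b.a.(b.0 + 0) | --b--▸ v1
  v1 = a.(b.0 + 0) | --a--▸ v2
  v2 = b.0 + 0 | --b--▸ v3
  v3 = 0 | ·
Partition-refinement fixed point:
  B0 = {u0, v0}
  B1 = {u1, v1}
  B2 = {u2, v2}
  B3 = {u3, v3}
u0 ∈ B0, v0 ∈ B0 → same block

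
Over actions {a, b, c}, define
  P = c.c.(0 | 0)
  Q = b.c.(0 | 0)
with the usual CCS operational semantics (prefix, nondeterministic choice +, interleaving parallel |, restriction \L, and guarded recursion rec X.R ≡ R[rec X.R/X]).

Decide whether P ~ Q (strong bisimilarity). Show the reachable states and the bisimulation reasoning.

Reachable graph of P (3 states):
  m0 = c.c.(0 | 0) → =c=> m1
  m1 = c.(0 | 0) → =c=> m2
  m2 = 0 | 0 → deadlocked
Reachable graph of Q (3 states):
  n0 = b.c.(0 | 0) → =b=> n1
  n1 = c.(0 | 0) → =c=> n2
  n2 = 0 | 0 → deadlocked
Bisimilarity quotient blocks:
  B0 = {m0}
  B1 = {m1, n1}
  B2 = {m2, n2}
  B3 = {n0}
m0 ∈ B0, n0 ∈ B3 → different blocks

P ≁ Q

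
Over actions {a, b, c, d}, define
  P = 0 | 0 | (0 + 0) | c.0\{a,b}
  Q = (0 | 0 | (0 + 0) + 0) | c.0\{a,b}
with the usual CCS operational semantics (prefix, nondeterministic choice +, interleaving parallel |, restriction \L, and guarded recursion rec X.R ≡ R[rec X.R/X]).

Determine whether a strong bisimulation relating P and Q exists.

Reachable graph of P (2 states):
  m0 = 0 | 0 | (0 + 0) | c.0\{a,b} ⊢ -c-> m1
  m1 = 0 | 0 | (0 + 0) | 0\{a,b} ⊢ ·
Reachable graph of Q (2 states):
  n0 = (0 | 0 | (0 + 0) + 0) | c.0\{a,b} ⊢ -c-> n1
  n1 = (0 | 0 | (0 + 0) + 0) | 0\{a,b} ⊢ ·
Bisimilarity quotient blocks:
  B0 = {m0, n0}
  B1 = {m1, n1}
m0 ∈ B0, n0 ∈ B0 → same block

bisimilar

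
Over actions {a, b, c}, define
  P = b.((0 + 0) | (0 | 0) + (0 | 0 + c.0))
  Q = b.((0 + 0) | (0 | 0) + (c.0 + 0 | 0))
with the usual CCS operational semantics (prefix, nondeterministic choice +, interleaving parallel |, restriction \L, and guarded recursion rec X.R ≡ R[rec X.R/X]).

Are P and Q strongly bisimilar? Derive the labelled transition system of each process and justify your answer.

P's transition system — 3 states:
  p0 = b.((0 + 0) | (0 | 0) + (0 | 0 + c.0)) | ··b··> p1
  p1 = (0 + 0) | (0 | 0) + (0 | 0 + c.0) | ··c··> p2
  p2 = 0 | deadlocked
Q's transition system — 3 states:
  q0 = b.((0 + 0) | (0 | 0) + (c.0 + 0 | 0)) | ··b··> q1
  q1 = (0 + 0) | (0 | 0) + (c.0 + 0 | 0) | ··c··> q2
  q2 = 0 | deadlocked
Bisimilarity quotient blocks:
  B0 = {p0, q0}
  B1 = {p1, q1}
  B2 = {p2, q2}
p0 ∈ B0, q0 ∈ B0 → same block

P ~ Q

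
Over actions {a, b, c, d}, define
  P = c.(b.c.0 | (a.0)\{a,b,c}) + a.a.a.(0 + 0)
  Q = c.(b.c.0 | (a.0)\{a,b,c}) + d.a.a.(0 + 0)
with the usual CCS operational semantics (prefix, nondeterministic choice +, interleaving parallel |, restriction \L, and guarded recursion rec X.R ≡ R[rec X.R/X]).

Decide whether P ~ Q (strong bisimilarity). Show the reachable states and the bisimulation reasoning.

P's transition system — 7 states:
  s0 = c.(b.c.0 | (a.0)\{a,b,c}) + a.a.a.(0 + 0) :: --a--▸ s1, --c--▸ s2
  s1 = a.a.(0 + 0) :: --a--▸ s3
  s2 = b.c.0 | (a.0)\{a,b,c} :: --b--▸ s4
  s3 = a.(0 + 0) :: --a--▸ s5
  s4 = c.0 | (a.0)\{a,b,c} :: --c--▸ s6
  s5 = 0 + 0 :: (no moves)
  s6 = 0 | (a.0)\{a,b,c} :: (no moves)
Q's transition system — 7 states:
  t0 = c.(b.c.0 | (a.0)\{a,b,c}) + d.a.a.(0 + 0) :: --c--▸ t1, --d--▸ t2
  t1 = b.c.0 | (a.0)\{a,b,c} :: --b--▸ t3
  t2 = a.a.(0 + 0) :: --a--▸ t4
  t3 = c.0 | (a.0)\{a,b,c} :: --c--▸ t5
  t4 = a.(0 + 0) :: --a--▸ t6
  t5 = 0 | (a.0)\{a,b,c} :: (no moves)
  t6 = 0 + 0 :: (no moves)
Partition-refinement fixed point:
  B0 = {s0}
  B1 = {s2, t1}
  B2 = {s4, t3}
  B3 = {s5, s6, t5, t6}
  B4 = {s1, t2}
  B5 = {s3, t4}
  B6 = {t0}
s0 ∈ B0, t0 ∈ B6 → different blocks

NO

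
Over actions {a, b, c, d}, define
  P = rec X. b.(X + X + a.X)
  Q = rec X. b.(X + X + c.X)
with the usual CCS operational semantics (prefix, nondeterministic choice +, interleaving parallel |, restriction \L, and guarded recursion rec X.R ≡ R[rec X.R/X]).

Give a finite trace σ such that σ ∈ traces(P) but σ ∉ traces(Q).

P's transition system — 2 states:
  m0 = rec X. b.(X + X + a.X) | -b-> m1
  m1 = (rec X. b.(X + X + a.X)) + (rec X. b.(X + X + a.X)) + a.(rec X. b.(X + X + a.X)) | -a-> m0, -b-> m1
Q's transition system — 2 states:
  n0 = rec X. b.(X + X + c.X) | -b-> n1
  n1 = (rec X. b.(X + X + c.X)) + (rec X. b.(X + X + c.X)) + c.(rec X. b.(X + X + c.X)) | -b-> n1, -c-> n0
Executing ba from P (initial set {m0}):
  after b @ step 1: {m1}
  after a @ step 2: {m0}
  P completes σ.
Executing ba from Q (initial set {n0}):
  after b @ step 1: {n1}
  after a @ step 2: ∅ (Q stuck)

ba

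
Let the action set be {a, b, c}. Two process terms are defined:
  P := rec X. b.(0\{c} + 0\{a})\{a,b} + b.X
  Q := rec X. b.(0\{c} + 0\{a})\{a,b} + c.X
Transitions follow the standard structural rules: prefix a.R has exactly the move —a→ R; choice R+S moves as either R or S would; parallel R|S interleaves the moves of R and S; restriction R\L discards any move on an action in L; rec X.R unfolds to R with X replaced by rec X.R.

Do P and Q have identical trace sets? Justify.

Reachable graph of P (2 states):
  m0 = rec X. b.(0\{c} + 0\{a})\{a,b} + b.X has moves —b→ m0, —b→ m1
  m1 = (0\{c} + 0\{a})\{a,b} has moves ∅
Reachable graph of Q (2 states):
  n0 = rec X. b.(0\{c} + 0\{a})\{a,b} + c.X has moves —b→ n1, —c→ n0
  n1 = (0\{c} + 0\{a})\{a,b} has moves ∅
Run σ = ⟨bb⟩ on P: start {m0}
  after b @ step 1: {m0, m1}
  after b @ step 2: {m0, m1}
  — P admits the full trace.
Run σ = ⟨bb⟩ on Q: start {n0}
  after b @ step 1: {n1}
  after b @ step 2: no successor for Q

trace-distinct — witness ⟨bb⟩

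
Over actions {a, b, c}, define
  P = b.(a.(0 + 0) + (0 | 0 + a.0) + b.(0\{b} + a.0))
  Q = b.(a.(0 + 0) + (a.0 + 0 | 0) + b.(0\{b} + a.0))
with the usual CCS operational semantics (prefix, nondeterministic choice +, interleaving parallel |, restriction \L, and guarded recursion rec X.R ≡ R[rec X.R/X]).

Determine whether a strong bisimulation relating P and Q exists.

LTS(P): 5 reachable states
  m0 = b.(a.(0 + 0) + (0 | 0 + a.0) + b.(0\{b} + a.0)) ⊢ ··b··> m1
  m1 = a.(0 + 0) + (0 | 0 + a.0) + b.(0\{b} + a.0) ⊢ ··a··> m2, ··a··> m3, ··b··> m4
  m2 = 0 ⊢ deadlocked
  m3 = 0 + 0 ⊢ deadlocked
  m4 = 0\{b} + a.0 ⊢ ··a··> m2
LTS(Q): 5 reachable states
  n0 = b.(a.(0 + 0) + (a.0 + 0 | 0) + b.(0\{b} + a.0)) ⊢ ··b··> n1
  n1 = a.(0 + 0) + (a.0 + 0 | 0) + b.(0\{b} + a.0) ⊢ ··a··> n2, ··a··> n3, ··b··> n4
  n2 = 0 ⊢ deadlocked
  n3 = 0 + 0 ⊢ deadlocked
  n4 = 0\{b} + a.0 ⊢ ··a··> n2
Partition-refinement fixed point:
  B0 = {m0, n0}
  B1 = {m1, n1}
  B2 = {m2, m3, n2, n3}
  B3 = {m4, n4}
m0 ∈ B0, n0 ∈ B0 → same block

bisimilar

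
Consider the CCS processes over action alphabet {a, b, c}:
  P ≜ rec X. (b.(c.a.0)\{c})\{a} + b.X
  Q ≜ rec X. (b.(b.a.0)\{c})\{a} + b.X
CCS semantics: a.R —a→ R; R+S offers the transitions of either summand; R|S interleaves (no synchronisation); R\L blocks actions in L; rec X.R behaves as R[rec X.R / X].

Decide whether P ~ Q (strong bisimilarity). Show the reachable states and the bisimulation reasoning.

NO

Reachable graph of P (2 states):
  u0 = rec X. (b.(c.a.0)\{c})\{a} + b.X → ··b··> u0, ··b··> u1
  u1 = (c.a.0)\{c}\{a} → deadlocked
Reachable graph of Q (3 states):
  v0 = rec X. (b.(b.a.0)\{c})\{a} + b.X → ··b··> v0, ··b··> v1
  v1 = (b.a.0)\{c}\{a} → ··b··> v2
  v2 = (a.0)\{c}\{a} → deadlocked
Bisimilarity quotient blocks:
  B0 = {u0}
  B1 = {u1, v2}
  B2 = {v0}
  B3 = {v1}
u0 ∈ B0, v0 ∈ B2 → different blocks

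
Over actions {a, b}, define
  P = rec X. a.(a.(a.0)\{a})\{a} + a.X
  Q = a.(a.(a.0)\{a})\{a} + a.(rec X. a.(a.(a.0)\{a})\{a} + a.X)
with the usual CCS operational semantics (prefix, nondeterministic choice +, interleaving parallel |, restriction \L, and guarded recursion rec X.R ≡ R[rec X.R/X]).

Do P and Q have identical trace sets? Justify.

P's transition system — 2 states:
  p0 = rec X. a.(a.(a.0)\{a})\{a} + a.X has moves ··a··> p0, ··a··> p1
  p1 = (a.(a.0)\{a})\{a} has moves deadlocked
Q's transition system — 3 states:
  q0 = a.(a.(a.0)\{a})\{a} + a.(rec X. a.(a.(a.0)\{a})\{a} + a.X) has moves ··a··> q1, ··a··> q2
  q1 = (a.(a.0)\{a})\{a} has moves deadlocked
  q2 = rec X. a.(a.(a.0)\{a})\{a} + a.X has moves ··a··> q1, ··a··> q2
Bisimilarity quotient blocks:
  B0 = {p0, q0, q2}
  B1 = {p1, q1}
p0 ∈ B0, q0 ∈ B0 → same block
Bisimilar ⇒ trace-equivalent.

traces(P) = traces(Q)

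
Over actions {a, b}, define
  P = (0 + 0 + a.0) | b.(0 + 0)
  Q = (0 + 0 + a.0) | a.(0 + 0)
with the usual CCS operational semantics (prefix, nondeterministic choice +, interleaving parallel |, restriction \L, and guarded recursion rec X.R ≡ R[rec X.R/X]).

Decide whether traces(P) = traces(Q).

traces(P) ≠ traces(Q) — witness ⟨b⟩

LTS(P): 4 reachable states
  s0 = (0 + 0 + a.0) | b.(0 + 0) has moves —a→ s1, —b→ s2
  s1 = 0 | b.(0 + 0) has moves —b→ s3
  s2 = (0 + 0 + a.0) | (0 + 0) has moves —a→ s3
  s3 = 0 | (0 + 0) has moves (no moves)
LTS(Q): 4 reachable states
  t0 = (0 + 0 + a.0) | a.(0 + 0) has moves —a→ t1, —a→ t2
  t1 = (0 + 0 + a.0) | (0 + 0) has moves —a→ t3
  t2 = 0 | a.(0 + 0) has moves —a→ t3
  t3 = 0 | (0 + 0) has moves (no moves)
Executing b from P (initial set {s0}):
  after b @ step 1: {s2}
  — P admits the full trace.
Executing b from Q (initial set {t0}):
  after b @ step 1: ∅  — Q cannot continue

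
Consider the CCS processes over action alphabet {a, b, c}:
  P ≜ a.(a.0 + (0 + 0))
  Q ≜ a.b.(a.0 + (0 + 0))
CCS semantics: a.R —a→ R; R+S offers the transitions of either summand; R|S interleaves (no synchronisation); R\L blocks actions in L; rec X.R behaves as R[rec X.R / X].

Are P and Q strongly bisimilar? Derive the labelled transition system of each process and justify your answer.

not bisimilar

LTS(P): 3 reachable states
  u0 = a.(a.0 + (0 + 0)) has moves --a--▸ u1
  u1 = a.0 + (0 + 0) has moves --a--▸ u2
  u2 = 0 has moves ·
LTS(Q): 4 reachable states
  v0 = a.b.(a.0 + (0 + 0)) has moves --a--▸ v1
  v1 = b.(a.0 + (0 + 0)) has moves --b--▸ v2
  v2 = a.0 + (0 + 0) has moves --a--▸ v3
  v3 = 0 has moves ·
Bisimilarity quotient blocks:
  B0 = {u0}
  B1 = {u1, v2}
  B2 = {u2, v3}
  B3 = {v0}
  B4 = {v1}
u0 ∈ B0, v0 ∈ B3 → different blocks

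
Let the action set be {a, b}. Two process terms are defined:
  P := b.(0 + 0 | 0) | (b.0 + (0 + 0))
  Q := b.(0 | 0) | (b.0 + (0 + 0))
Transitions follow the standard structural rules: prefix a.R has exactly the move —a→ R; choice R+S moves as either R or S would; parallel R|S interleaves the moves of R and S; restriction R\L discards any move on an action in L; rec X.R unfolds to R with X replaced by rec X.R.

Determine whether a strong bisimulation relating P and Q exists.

Reachable graph of P (4 states):
  u0 = b.(0 + 0 | 0) | (b.0 + (0 + 0)) → --b--▸ u1, --b--▸ u2
  u1 = (0 + 0 | 0) | (b.0 + (0 + 0)) → --b--▸ u3
  u2 = b.(0 + 0 | 0) | 0 → --b--▸ u3
  u3 = (0 + 0 | 0) | 0 → ·
Reachable graph of Q (4 states):
  v0 = b.(0 | 0) | (b.0 + (0 + 0)) → --b--▸ v1, --b--▸ v2
  v1 = 0 | 0 | (b.0 + (0 + 0)) → --b--▸ v3
  v2 = b.(0 | 0) | 0 → --b--▸ v3
  v3 = 0 | 0 | 0 → ·
Coarsest stable partition (strong bisimilarity classes):
  B0 = {u0, v0}
  B1 = {u1, u2, v1, v2}
  B2 = {u3, v3}
u0 ∈ B0, v0 ∈ B0 → same block

YES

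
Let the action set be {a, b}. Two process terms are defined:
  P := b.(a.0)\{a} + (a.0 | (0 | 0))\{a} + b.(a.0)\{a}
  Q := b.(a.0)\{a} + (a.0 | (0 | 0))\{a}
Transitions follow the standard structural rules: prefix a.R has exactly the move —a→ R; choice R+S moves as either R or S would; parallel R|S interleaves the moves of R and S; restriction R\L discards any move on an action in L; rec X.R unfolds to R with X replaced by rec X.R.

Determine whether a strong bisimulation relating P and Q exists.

bisimilar

LTS(P): 2 reachable states
  s0 = b.(a.0)\{a} + (a.0 | (0 | 0))\{a} + b.(a.0)\{a} → ··b··> s1
  s1 = (a.0)\{a} → deadlocked
LTS(Q): 2 reachable states
  t0 = b.(a.0)\{a} + (a.0 | (0 | 0))\{a} → ··b··> t1
  t1 = (a.0)\{a} → deadlocked
Coarsest stable partition (strong bisimilarity classes):
  B0 = {s0, t0}
  B1 = {s1, t1}
s0 ∈ B0, t0 ∈ B0 → same block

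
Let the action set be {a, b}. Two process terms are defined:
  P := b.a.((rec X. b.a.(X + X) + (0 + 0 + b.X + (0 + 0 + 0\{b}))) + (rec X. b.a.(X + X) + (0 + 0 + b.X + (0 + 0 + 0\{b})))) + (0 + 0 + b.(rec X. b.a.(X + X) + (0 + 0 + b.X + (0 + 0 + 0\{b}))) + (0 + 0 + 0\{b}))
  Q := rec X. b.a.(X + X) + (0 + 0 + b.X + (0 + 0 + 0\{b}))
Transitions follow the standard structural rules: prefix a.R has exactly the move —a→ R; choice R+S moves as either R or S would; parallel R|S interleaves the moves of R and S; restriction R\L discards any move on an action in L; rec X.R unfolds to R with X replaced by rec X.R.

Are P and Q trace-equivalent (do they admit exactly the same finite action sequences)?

YES

P's transition system — 4 states:
  u0 = b.a.((rec X. b.a.(X + X) + (0 + 0 + b.X + (0 + 0 + 0\{b}))) + (rec X. b.a.(X + X) + (0 + 0 + b.X + (0 + 0 + 0\{b})))) + (0 + 0 + b.(rec X. b.a.(X + X) + (0 + 0 + b.X + (0 + 0 + 0\{b}))) + (0 + 0 + 0\{b})) has moves =b=> u1, =b=> u2
  u1 = a.((rec X. b.a.(X + X) + (0 + 0 + b.X + (0 + 0 + 0\{b}))) + (rec X. b.a.(X + X) + (0 + 0 + b.X + (0 + 0 + 0\{b})))) has moves =a=> u3
  u2 = rec X. b.a.(X + X) + (0 + 0 + b.X + (0 + 0 + 0\{b})) has moves =b=> u1, =b=> u2
  u3 = (rec X. b.a.(X + X) + (0 + 0 + b.X + (0 + 0 + 0\{b}))) + (rec X. b.a.(X + X) + (0 + 0 + b.X + (0 + 0 + 0\{b}))) has moves =b=> u1, =b=> u2
Q's transition system — 3 states:
  v0 = rec X. b.a.(X + X) + (0 + 0 + b.X + (0 + 0 + 0\{b})) has moves =b=> v0, =b=> v1
  v1 = a.((rec X. b.a.(X + X) + (0 + 0 + b.X + (0 + 0 + 0\{b}))) + (rec X. b.a.(X + X) + (0 + 0 + b.X + (0 + 0 + 0\{b})))) has moves =a=> v2
  v2 = (rec X. b.a.(X + X) + (0 + 0 + b.X + (0 + 0 + 0\{b}))) + (rec X. b.a.(X + X) + (0 + 0 + b.X + (0 + 0 + 0\{b}))) has moves =b=> v0, =b=> v1
Bisimilarity quotient blocks:
  B0 = {u0, u2, u3, v0, v2}
  B1 = {u1, v1}
u0 ∈ B0, v0 ∈ B0 → same block
Bisimilar ⇒ trace-equivalent.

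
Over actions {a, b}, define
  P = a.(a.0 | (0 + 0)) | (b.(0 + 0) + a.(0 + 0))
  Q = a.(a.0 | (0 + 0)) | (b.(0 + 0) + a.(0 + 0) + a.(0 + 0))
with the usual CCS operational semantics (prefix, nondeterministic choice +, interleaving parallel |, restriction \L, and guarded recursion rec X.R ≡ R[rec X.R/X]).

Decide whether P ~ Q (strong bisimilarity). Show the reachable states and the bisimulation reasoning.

P ~ Q

P's transition system — 6 states:
  s0 = a.(a.0 | (0 + 0)) | (b.(0 + 0) + a.(0 + 0)) → —a→ s1, —a→ s2, —b→ s1
  s1 = a.(a.0 | (0 + 0)) | (0 + 0) → —a→ s3
  s2 = a.0 | (0 + 0) | (b.(0 + 0) + a.(0 + 0)) → —a→ s3, —a→ s4, —b→ s3
  s3 = a.0 | (0 + 0) | (0 + 0) → —a→ s5
  s4 = 0 | (0 + 0) | (b.(0 + 0) + a.(0 + 0)) → —a→ s5, —b→ s5
  s5 = 0 | (0 + 0) | (0 + 0) → (no moves)
Q's transition system — 6 states:
  t0 = a.(a.0 | (0 + 0)) | (b.(0 + 0) + a.(0 + 0) + a.(0 + 0)) → —a→ t1, —a→ t2, —b→ t1
  t1 = a.(a.0 | (0 + 0)) | (0 + 0) → —a→ t3
  t2 = a.0 | (0 + 0) | (b.(0 + 0) + a.(0 + 0) + a.(0 + 0)) → —a→ t3, —a→ t4, —b→ t3
  t3 = a.0 | (0 + 0) | (0 + 0) → —a→ t5
  t4 = 0 | (0 + 0) | (b.(0 + 0) + a.(0 + 0) + a.(0 + 0)) → —a→ t5, —b→ t5
  t5 = 0 | (0 + 0) | (0 + 0) → (no moves)
Bisimilarity quotient blocks:
  B0 = {s0, t0}
  B1 = {s2, t2}
  B2 = {s3, t3}
  B3 = {s5, t5}
  B4 = {s4, t4}
  B5 = {s1, t1}
s0 ∈ B0, t0 ∈ B0 → same block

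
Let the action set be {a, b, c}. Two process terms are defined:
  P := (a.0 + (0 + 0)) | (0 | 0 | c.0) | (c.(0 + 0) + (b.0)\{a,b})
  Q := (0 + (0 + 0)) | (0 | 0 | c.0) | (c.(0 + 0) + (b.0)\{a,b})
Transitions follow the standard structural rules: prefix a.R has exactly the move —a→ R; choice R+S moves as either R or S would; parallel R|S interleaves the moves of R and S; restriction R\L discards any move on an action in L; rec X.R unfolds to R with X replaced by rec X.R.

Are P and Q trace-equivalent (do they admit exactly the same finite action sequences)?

P's transition system — 8 states:
  s0 = (a.0 + (0 + 0)) | (0 | 0 | c.0) | (c.(0 + 0) + (b.0)\{a,b}) :: ··a··> s1, ··c··> s2, ··c··> s3
  s1 = 0 | (0 | 0 | c.0) | (c.(0 + 0) + (b.0)\{a,b}) :: ··c··> s4, ··c··> s5
  s2 = (a.0 + (0 + 0)) | (0 | 0 | 0) | (c.(0 + 0) + (b.0)\{a,b}) :: ··a··> s4, ··c··> s6
  s3 = (a.0 + (0 + 0)) | (0 | 0 | c.0) | (0 + 0) :: ··a··> s5, ··c··> s6
  s4 = 0 | (0 | 0 | 0) | (c.(0 + 0) + (b.0)\{a,b}) :: ··c··> s7
  s5 = 0 | (0 | 0 | c.0) | (0 + 0) :: ··c··> s7
  s6 = (a.0 + (0 + 0)) | (0 | 0 | 0) | (0 + 0) :: ··a··> s7
  s7 = 0 | (0 | 0 | 0) | (0 + 0) :: stopped
Q's transition system — 4 states:
  t0 = (0 + (0 + 0)) | (0 | 0 | c.0) | (c.(0 + 0) + (b.0)\{a,b}) :: ··c··> t1, ··c··> t2
  t1 = (0 + (0 + 0)) | (0 | 0 | 0) | (c.(0 + 0) + (b.0)\{a,b}) :: ··c··> t3
  t2 = (0 + (0 + 0)) | (0 | 0 | c.0) | (0 + 0) :: ··c··> t3
  t3 = (0 + (0 + 0)) | (0 | 0 | 0) | (0 + 0) :: stopped
Run σ = ⟨a⟩ on P: start {s0}
  after a @ step 1: {s1}
  ✓ P
Run σ = ⟨a⟩ on Q: start {t0}
  after a @ step 1: ∅ (Q stuck)

traces(P) ≠ traces(Q) — witness ⟨a⟩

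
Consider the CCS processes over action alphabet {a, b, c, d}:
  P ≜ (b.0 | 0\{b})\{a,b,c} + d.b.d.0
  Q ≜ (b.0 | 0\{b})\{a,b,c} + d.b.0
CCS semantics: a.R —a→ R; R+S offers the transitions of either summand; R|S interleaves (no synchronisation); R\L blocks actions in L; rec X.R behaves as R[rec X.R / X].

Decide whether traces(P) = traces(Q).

LTS(P): 4 reachable states
  m0 = (b.0 | 0\{b})\{a,b,c} + d.b.d.0 :: —d→ m1
  m1 = b.d.0 :: —b→ m2
  m2 = d.0 :: —d→ m3
  m3 = 0 :: stopped
LTS(Q): 3 reachable states
  n0 = (b.0 | 0\{b})\{a,b,c} + d.b.0 :: —d→ n1
  n1 = b.0 :: —b→ n2
  n2 = 0 :: stopped
Trace ⟨dbd⟩ through P, begin at {m0}:
  after d @ step 1: {m1}
  after b @ step 2: {m2}
  after d @ step 3: {m3}
  — P admits the full trace.
Trace ⟨dbd⟩ through Q, begin at {n0}:
  after d @ step 1: {n1}
  after b @ step 2: {n2}
  after d @ step 3: ∅ (Q stuck)

NO — witness ⟨dbd⟩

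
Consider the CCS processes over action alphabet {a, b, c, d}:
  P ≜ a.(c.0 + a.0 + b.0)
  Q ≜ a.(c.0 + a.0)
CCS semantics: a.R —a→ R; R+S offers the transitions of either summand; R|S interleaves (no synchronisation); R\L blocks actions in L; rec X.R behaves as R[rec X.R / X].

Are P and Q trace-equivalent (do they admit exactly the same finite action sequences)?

traces(P) ≠ traces(Q) — witness ⟨ab⟩

P's transition system — 3 states:
  m0 = a.(c.0 + a.0 + b.0) ⊢ --a--▸ m1
  m1 = c.0 + a.0 + b.0 ⊢ --a--▸ m2, --b--▸ m2, --c--▸ m2
  m2 = 0 ⊢ deadlocked
Q's transition system — 3 states:
  n0 = a.(c.0 + a.0) ⊢ --a--▸ n1
  n1 = c.0 + a.0 ⊢ --a--▸ n2, --c--▸ n2
  n2 = 0 ⊢ deadlocked
Trace ⟨ab⟩ through P, begin at {m0}:
  step 1 (a): {m1}
  step 2 (b): {m2}
  — P admits the full trace.
Trace ⟨ab⟩ through Q, begin at {n0}:
  step 1 (a): {n1}
  step 2 (b): ∅ (Q stuck)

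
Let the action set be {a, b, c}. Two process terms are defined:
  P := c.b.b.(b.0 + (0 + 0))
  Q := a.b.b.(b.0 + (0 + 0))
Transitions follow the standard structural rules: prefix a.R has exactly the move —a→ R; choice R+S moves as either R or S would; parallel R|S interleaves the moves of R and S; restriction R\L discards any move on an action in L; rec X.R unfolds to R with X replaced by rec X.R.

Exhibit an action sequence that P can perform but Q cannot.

c

P's transition system — 5 states:
  s0 = c.b.b.(b.0 + (0 + 0)) | =c=> s1
  s1 = b.b.(b.0 + (0 + 0)) | =b=> s2
  s2 = b.(b.0 + (0 + 0)) | =b=> s3
  s3 = b.0 + (0 + 0) | =b=> s4
  s4 = 0 | ∅
Q's transition system — 5 states:
  t0 = a.b.b.(b.0 + (0 + 0)) | =a=> t1
  t1 = b.b.(b.0 + (0 + 0)) | =b=> t2
  t2 = b.(b.0 + (0 + 0)) | =b=> t3
  t3 = b.0 + (0 + 0) | =b=> t4
  t4 = 0 | ∅
Trace ⟨c⟩ through P, begin at {s0}:
  [1] c ⇒ {s1}
  ✓ P
Trace ⟨c⟩ through Q, begin at {t0}:
  [1] c ⇒ no successor for Q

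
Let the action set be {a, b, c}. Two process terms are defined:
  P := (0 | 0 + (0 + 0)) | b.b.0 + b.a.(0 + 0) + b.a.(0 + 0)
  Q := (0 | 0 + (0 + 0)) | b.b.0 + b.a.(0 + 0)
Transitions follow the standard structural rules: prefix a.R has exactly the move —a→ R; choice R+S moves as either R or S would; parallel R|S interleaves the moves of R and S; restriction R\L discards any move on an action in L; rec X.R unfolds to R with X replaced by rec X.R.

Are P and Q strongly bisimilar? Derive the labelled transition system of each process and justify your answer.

YES

LTS(P): 5 reachable states
  s0 = (0 | 0 + (0 + 0)) | b.b.0 + b.a.(0 + 0) + b.a.(0 + 0) → —b→ s1, —b→ s2
  s1 = (0 | 0 + (0 + 0)) | b.0 → —b→ s3
  s2 = a.(0 + 0) → —a→ s4
  s3 = (0 | 0 + (0 + 0)) | 0 → (no moves)
  s4 = 0 + 0 → (no moves)
LTS(Q): 5 reachable states
  t0 = (0 | 0 + (0 + 0)) | b.b.0 + b.a.(0 + 0) → —b→ t1, —b→ t2
  t1 = (0 | 0 + (0 + 0)) | b.0 → —b→ t3
  t2 = a.(0 + 0) → —a→ t4
  t3 = (0 | 0 + (0 + 0)) | 0 → (no moves)
  t4 = 0 + 0 → (no moves)
Coarsest stable partition (strong bisimilarity classes):
  B0 = {s0, t0}
  B1 = {s1, t1}
  B2 = {s3, s4, t3, t4}
  B3 = {s2, t2}
s0 ∈ B0, t0 ∈ B0 → same block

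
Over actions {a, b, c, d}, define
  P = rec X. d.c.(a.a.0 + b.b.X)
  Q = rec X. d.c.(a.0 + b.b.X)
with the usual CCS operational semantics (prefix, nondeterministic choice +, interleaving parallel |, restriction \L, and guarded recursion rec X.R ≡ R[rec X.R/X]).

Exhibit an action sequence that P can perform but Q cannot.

P's transition system — 6 states:
  p0 = rec X. d.c.(a.a.0 + b.b.X) ⊢ —d→ p1
  p1 = c.(a.a.0 + b.b.(rec X. d.c.(a.a.0 + b.b.X))) ⊢ —c→ p2
  p2 = a.a.0 + b.b.(rec X. d.c.(a.a.0 + b.b.X)) ⊢ —a→ p3, —b→ p4
  p3 = a.0 ⊢ —a→ p5
  p4 = b.(rec X. d.c.(a.a.0 + b.b.X)) ⊢ —b→ p0
  p5 = 0 ⊢ ∅
Q's transition system — 5 states:
  q0 = rec X. d.c.(a.0 + b.b.X) ⊢ —d→ q1
  q1 = c.(a.0 + b.b.(rec X. d.c.(a.0 + b.b.X))) ⊢ —c→ q2
  q2 = a.0 + b.b.(rec X. d.c.(a.0 + b.b.X)) ⊢ —a→ q3, —b→ q4
  q3 = 0 ⊢ ∅
  q4 = b.(rec X. d.c.(a.0 + b.b.X)) ⊢ —b→ q0
Executing dcaa from P (initial set {p0}):
  [1] d ⇒ {p1}
  [2] c ⇒ {p2}
  [3] a ⇒ {p3}
  [4] a ⇒ {p5}
  ✓ P
Executing dcaa from Q (initial set {q0}):
  [1] d ⇒ {q1}
  [2] c ⇒ {q2}
  [3] a ⇒ {q3}
  [4] a ⇒ ∅ (Q stuck)

dcaa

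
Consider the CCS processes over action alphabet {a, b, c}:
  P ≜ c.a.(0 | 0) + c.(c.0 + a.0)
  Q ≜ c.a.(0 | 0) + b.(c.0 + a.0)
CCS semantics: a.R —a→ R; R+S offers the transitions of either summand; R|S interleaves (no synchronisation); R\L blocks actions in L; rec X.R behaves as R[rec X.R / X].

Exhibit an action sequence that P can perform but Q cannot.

Reachable graph of P (5 states):
  s0 = c.a.(0 | 0) + c.(c.0 + a.0) → ··c··> s1, ··c··> s2
  s1 = a.(0 | 0) → ··a··> s3
  s2 = c.0 + a.0 → ··a··> s4, ··c··> s4
  s3 = 0 | 0 → stopped
  s4 = 0 → stopped
Reachable graph of Q (5 states):
  t0 = c.a.(0 | 0) + b.(c.0 + a.0) → ··b··> t1, ··c··> t2
  t1 = c.0 + a.0 → ··a··> t3, ··c··> t3
  t2 = a.(0 | 0) → ··a··> t4
  t3 = 0 → stopped
  t4 = 0 | 0 → stopped
Executing cc from P (initial set {s0}):
  step 1 (c): {s1, s2}
  step 2 (c): {s4}
  — P admits the full trace.
Executing cc from Q (initial set {t0}):
  step 1 (c): {t2}
  step 2 (c): ∅ (Q stuck)

cc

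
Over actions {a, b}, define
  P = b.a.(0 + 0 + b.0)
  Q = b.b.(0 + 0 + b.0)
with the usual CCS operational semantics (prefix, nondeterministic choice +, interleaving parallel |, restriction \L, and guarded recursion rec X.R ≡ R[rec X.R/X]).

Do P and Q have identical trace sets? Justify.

trace-distinct — witness ⟨ba⟩

LTS(P): 4 reachable states
  s0 = b.a.(0 + 0 + b.0) has moves --b--▸ s1
  s1 = a.(0 + 0 + b.0) has moves --a--▸ s2
  s2 = 0 + 0 + b.0 has moves --b--▸ s3
  s3 = 0 has moves deadlocked
LTS(Q): 4 reachable states
  t0 = b.b.(0 + 0 + b.0) has moves --b--▸ t1
  t1 = b.(0 + 0 + b.0) has moves --b--▸ t2
  t2 = 0 + 0 + b.0 has moves --b--▸ t3
  t3 = 0 has moves deadlocked
Run σ = ⟨ba⟩ on P: start {s0}
  [1] b ⇒ {s1}
  [2] a ⇒ {s2}
  — P admits the full trace.
Run σ = ⟨ba⟩ on Q: start {t0}
  [1] b ⇒ {t1}
  [2] a ⇒ no successor for Q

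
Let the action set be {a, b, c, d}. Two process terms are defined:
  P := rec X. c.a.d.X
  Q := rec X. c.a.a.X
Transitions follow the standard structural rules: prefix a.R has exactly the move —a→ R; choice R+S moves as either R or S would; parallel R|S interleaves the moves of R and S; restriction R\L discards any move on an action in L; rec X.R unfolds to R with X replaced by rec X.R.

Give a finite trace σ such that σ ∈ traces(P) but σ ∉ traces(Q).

P's transition system — 3 states:
  u0 = rec X. c.a.d.X ⊢ =c=> u1
  u1 = a.d.(rec X. c.a.d.X) ⊢ =a=> u2
  u2 = d.(rec X. c.a.d.X) ⊢ =d=> u0
Q's transition system — 3 states:
  v0 = rec X. c.a.a.X ⊢ =c=> v1
  v1 = a.a.(rec X. c.a.a.X) ⊢ =a=> v2
  v2 = a.(rec X. c.a.a.X) ⊢ =a=> v0
Trace ⟨cad⟩ through P, begin at {u0}:
  after c @ step 1: {u1}
  after a @ step 2: {u2}
  after d @ step 3: {u0}
  — P admits the full trace.
Trace ⟨cad⟩ through Q, begin at {v0}:
  after c @ step 1: {v1}
  after a @ step 2: {v2}
  after d @ step 3: ∅  — Q cannot continue

cad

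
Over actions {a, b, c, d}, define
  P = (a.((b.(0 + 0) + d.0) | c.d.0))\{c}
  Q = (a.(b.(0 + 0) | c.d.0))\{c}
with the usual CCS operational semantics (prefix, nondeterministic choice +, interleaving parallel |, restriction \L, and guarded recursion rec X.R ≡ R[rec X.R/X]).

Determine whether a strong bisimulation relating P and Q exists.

LTS(P): 4 reachable states
  p0 = (a.((b.(0 + 0) + d.0) | c.d.0))\{c} has moves -a-> p1
  p1 = ((b.(0 + 0) + d.0) | c.d.0)\{c} has moves -b-> p2, -d-> p3
  p2 = ((0 + 0) | c.d.0)\{c} has moves deadlocked
  p3 = (0 | c.d.0)\{c} has moves deadlocked
LTS(Q): 3 reachable states
  q0 = (a.(b.(0 + 0) | c.d.0))\{c} has moves -a-> q1
  q1 = (b.(0 + 0) | c.d.0)\{c} has moves -b-> q2
  q2 = ((0 + 0) | c.d.0)\{c} has moves deadlocked
Partition-refinement fixed point:
  B0 = {p0}
  B1 = {p1}
  B2 = {p2, p3, q2}
  B3 = {q0}
  B4 = {q1}
p0 ∈ B0, q0 ∈ B3 → different blocks

P ≁ Q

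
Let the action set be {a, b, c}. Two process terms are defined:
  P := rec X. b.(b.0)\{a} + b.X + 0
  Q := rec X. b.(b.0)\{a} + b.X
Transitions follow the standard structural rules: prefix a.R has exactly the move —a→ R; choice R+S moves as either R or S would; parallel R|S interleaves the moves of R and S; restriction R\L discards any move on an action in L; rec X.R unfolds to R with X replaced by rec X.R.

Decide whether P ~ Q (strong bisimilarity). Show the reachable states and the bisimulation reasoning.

YES

P's transition system — 3 states:
  p0 = rec X. b.(b.0)\{a} + b.X + 0 ⊢ -b-> p0, -b-> p1
  p1 = (b.0)\{a} ⊢ -b-> p2
  p2 = 0\{a} ⊢ deadlocked
Q's transition system — 3 states:
  q0 = rec X. b.(b.0)\{a} + b.X ⊢ -b-> q0, -b-> q1
  q1 = (b.0)\{a} ⊢ -b-> q2
  q2 = 0\{a} ⊢ deadlocked
Coarsest stable partition (strong bisimilarity classes):
  B0 = {p0, q0}
  B1 = {p1, q1}
  B2 = {p2, q2}
p0 ∈ B0, q0 ∈ B0 → same block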